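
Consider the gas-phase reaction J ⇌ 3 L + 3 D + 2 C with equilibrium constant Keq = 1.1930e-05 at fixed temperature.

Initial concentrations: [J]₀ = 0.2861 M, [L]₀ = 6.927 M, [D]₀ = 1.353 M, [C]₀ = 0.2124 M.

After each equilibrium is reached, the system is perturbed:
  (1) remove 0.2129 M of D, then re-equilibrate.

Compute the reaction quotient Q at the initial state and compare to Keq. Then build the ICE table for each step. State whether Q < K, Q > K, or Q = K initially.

Q₀ = 129.8 vs Keq = 1.1930e-05 ⇒ Q>K, reverse
Step 1:
                    J           L           D           C
  I            0.2861       6.927       1.353      0.2124
  C            0.1061     -0.3184     -0.3184     -0.2123
  E            0.3922       6.609       1.035  1.2100e-04
  solve Keq expr → x = -0.1061; check Q = 1.1930e-05
Then remove 0.2129 M of D.
Step 2:
                    J           L           D           C
  I            0.3922       6.609      0.8217  1.2100e-04
  C       -2.4961e-05  7.4882e-05  7.4882e-05  4.9922e-05
  E            0.3922       6.609      0.8218  1.7092e-04
  solve Keq expr → x = 2.4961e-05; check Q = 1.1930e-05

Q₀ = 129.8; Q > K (proceeds reverse)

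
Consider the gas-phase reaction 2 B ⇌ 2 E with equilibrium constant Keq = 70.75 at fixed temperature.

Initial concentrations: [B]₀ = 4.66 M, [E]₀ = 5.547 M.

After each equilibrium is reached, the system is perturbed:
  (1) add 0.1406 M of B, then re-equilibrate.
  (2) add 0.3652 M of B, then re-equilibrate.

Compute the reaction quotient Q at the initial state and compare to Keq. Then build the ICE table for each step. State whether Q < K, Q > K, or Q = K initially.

Q₀ = 1.417; Q < K (proceeds forward)

Q₀ = 1.417 vs Keq = 70.75 ⇒ Q<K, forward
Step 1:
                   B          E
  I             4.66      5.547
  C           -3.575      3.575
  E            1.085      9.122
  solve Keq expr → x = 1.788; check Q = 70.75
Then add 0.1406 M of B.
Step 2:
                   B          E
  I            1.225      9.122
  C          -0.1257     0.1257
  E            1.099      9.248
  solve Keq expr → x = 0.06283; check Q = 70.75
Then add 0.3652 M of B.
Step 3:
                   B          E
  I            1.465      9.248
  C          -0.3264     0.3264
  E            1.138      9.575
  solve Keq expr → x = 0.1632; check Q = 70.75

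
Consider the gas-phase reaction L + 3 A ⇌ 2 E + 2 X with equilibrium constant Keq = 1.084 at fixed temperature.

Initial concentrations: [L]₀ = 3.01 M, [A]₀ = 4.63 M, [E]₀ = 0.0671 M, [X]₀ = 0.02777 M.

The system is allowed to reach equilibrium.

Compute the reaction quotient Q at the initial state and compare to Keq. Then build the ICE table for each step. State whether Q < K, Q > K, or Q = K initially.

Q₀ = 1.1622e-08 vs Keq = 1.084 ⇒ Q<K, forward
Step 1:
                   L          A          E          X
  I             3.01       4.63     0.0671    0.02777
  C          -0.9362     -2.809      1.872      1.872
  E            2.074      1.821       1.94        1.9
  solve Keq expr → x = 0.9362; check Q = 1.084

Q₀ = 1.1622e-08; Q < K (proceeds forward)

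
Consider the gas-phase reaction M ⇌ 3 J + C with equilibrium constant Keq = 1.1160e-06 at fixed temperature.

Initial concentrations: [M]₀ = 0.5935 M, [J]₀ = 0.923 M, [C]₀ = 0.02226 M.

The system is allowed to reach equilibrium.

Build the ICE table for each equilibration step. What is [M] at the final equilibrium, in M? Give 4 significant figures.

Q₀ = 0.02949 vs Keq = 1.1160e-06 ⇒ Q>K, reverse
Step 1:
                  M         J         C
  Initial    0.5935     0.923   0.02226
  Change    0.02226  -0.06678  -0.02226
  Equil      0.6158    0.8562 1.0947e-06
  solve Keq expr → x = -0.02226; check Q = 1.1160e-06

[M]_eq = 0.6158 M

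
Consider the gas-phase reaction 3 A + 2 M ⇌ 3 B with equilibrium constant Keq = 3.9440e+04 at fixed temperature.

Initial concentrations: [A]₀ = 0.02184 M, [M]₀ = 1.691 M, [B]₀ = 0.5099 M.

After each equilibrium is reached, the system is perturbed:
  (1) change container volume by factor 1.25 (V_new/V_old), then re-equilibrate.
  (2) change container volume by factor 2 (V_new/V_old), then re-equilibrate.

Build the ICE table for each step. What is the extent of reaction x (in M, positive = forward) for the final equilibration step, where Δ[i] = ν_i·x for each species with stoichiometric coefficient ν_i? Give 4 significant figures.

Q₀ = 4451 vs Keq = 3.9440e+04 ⇒ Q<K, forward
Step 1:
                   A          M          B
  I          0.02184      1.691     0.5099
  C         -0.01103  -0.007351    0.01103
  E          0.01081      1.684     0.5209
  solve Keq expr → x = 0.003676; check Q = 3.9440e+04
Then change container volume by factor 1.25 (V_new/V_old).
Step 2:
                   A          M          B
  I         0.008651      1.347     0.4167
  C         0.001351 9.0038e-04  -0.001351
  E             0.01      1.348     0.4154
  solve Keq expr → x = -4.5019e-04; check Q = 3.9440e+04
Then change container volume by factor 2 (V_new/V_old).
Step 3:
                   A          M          B
  I         0.005001     0.6739     0.2077
  C         0.002815   0.001877  -0.002815
  E         0.007816     0.6758     0.2049
  solve Keq expr → x = -9.3843e-04; check Q = 3.9440e+04

x = -9.3843e-04 M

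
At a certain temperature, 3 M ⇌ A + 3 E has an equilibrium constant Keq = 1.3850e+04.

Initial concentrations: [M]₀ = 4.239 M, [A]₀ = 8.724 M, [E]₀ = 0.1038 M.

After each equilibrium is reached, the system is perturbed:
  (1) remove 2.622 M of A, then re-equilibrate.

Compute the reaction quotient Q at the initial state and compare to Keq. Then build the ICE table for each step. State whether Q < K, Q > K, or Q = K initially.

Q₀ = 1.2809e-04; Q < K (proceeds forward)

Q₀ = 1.2809e-04 vs Keq = 1.3850e+04 ⇒ Q<K, forward
Step 1:
                    M           A           E
  I             4.239       8.724      0.1038
  C            -3.881       1.294       3.881
  E            0.3577       10.02       3.985
  solve Keq expr → x = 1.294; check Q = 1.3850e+04
Then remove 2.622 M of A.
Step 2:
                    M           A           E
  I            0.3577       7.396       3.985
  C          -0.03169     0.01056     0.03169
  E             0.326       7.406       4.017
  solve Keq expr → x = 0.01056; check Q = 1.3850e+04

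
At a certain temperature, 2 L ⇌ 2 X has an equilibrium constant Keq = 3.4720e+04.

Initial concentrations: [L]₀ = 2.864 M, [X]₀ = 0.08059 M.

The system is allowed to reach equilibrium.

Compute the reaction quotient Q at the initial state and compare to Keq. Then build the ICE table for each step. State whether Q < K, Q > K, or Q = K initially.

Q₀ = 7.9180e-04; Q < K (proceeds forward)

Q₀ = 7.9180e-04 vs Keq = 3.4720e+04 ⇒ Q<K, forward
Step 1:
                    L           X
  Initial       2.864     0.08059
  Change       -2.848       2.848
  Equil       0.01572       2.929
  solve Keq expr → x = 1.424; check Q = 3.4720e+04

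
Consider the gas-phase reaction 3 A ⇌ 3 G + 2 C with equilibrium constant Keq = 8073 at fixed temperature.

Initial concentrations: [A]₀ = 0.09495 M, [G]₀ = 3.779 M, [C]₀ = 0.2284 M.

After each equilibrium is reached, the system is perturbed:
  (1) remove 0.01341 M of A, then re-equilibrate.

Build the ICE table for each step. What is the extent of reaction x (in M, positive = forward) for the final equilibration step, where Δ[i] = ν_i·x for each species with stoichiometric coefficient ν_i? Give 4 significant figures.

Q₀ = 3289 vs Keq = 8073 ⇒ Q<K, forward
Step 1:
                    A           G           C
  init        0.09495       3.779      0.2284
  Δ          -0.02127     0.02127     0.01418
  eq          0.07368         3.8      0.2426
  solve Keq expr → x = 0.007089; check Q = 8073
Then remove 0.01341 M of A.
Step 2:
                    A           G           C
  init        0.06027         3.8      0.2426
  Δ           0.01161    -0.01161   -0.007742
  eq          0.07189       3.789      0.2348
  solve Keq expr → x = -0.003871; check Q = 8073

x = -0.003871 M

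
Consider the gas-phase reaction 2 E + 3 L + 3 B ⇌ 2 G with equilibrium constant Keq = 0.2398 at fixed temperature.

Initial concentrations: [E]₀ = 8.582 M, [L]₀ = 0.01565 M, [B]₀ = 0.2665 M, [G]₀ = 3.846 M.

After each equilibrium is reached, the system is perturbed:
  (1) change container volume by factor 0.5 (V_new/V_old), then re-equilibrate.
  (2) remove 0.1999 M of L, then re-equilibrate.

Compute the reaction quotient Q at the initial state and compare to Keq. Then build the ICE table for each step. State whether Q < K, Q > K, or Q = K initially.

Q₀ = 2.7683e+06 vs Keq = 0.2398 ⇒ Q>K, reverse
Step 1:
                  E         L         B         G
  Initial     8.582   0.01565    0.2665     3.846
  Change     0.5167     0.775     0.775   -0.5167
  Equil       9.099    0.7906     1.041     3.329
  solve Keq expr → x = -0.2583; check Q = 0.2398
Then change container volume by factor 0.5 (V_new/V_old).
Step 2:
                  E         L         B         G
  Initial      18.2     1.581     2.083     6.659
  Change    -0.5711   -0.8567   -0.8567    0.5711
  Equil       17.63    0.7246     1.226      7.23
  solve Keq expr → x = 0.2856; check Q = 0.2398
Then remove 0.1999 M of L.
Step 3:
                  E         L         B         G
  Initial     17.63    0.5247     1.226      7.23
  Change    0.08366    0.1255    0.1255  -0.08366
  Equil       17.71    0.6502     1.352     7.146
  solve Keq expr → x = -0.04183; check Q = 0.2398

Q₀ = 2.7683e+06; Q > K (proceeds reverse)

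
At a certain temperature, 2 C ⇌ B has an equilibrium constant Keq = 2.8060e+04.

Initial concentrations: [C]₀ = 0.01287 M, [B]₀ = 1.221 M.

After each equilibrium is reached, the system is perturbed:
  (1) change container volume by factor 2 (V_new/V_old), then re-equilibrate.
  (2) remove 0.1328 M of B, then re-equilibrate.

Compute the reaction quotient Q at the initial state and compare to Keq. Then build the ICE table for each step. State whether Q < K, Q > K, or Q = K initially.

Q₀ = 7372; Q < K (proceeds forward)

Q₀ = 7372 vs Keq = 2.8060e+04 ⇒ Q<K, forward
Step 1:
                    C           B
  init        0.01287       1.221
  Δ         -0.006265    0.003133
  eq         0.006605       1.224
  solve Keq expr → x = 0.003133; check Q = 2.8060e+04
Then change container volume by factor 2 (V_new/V_old).
Step 2:
                    C           B
  init       0.003302      0.6121
  Δ          0.001365 -6.8266e-04
  eq         0.004668      0.6114
  solve Keq expr → x = -6.8266e-04; check Q = 2.8060e+04
Then remove 0.1328 M of B.
Step 3:
                    C           B
  init       0.004668      0.4786
  Δ       -5.3679e-04  2.6840e-04
  eq         0.004131      0.4789
  solve Keq expr → x = 2.6840e-04; check Q = 2.8060e+04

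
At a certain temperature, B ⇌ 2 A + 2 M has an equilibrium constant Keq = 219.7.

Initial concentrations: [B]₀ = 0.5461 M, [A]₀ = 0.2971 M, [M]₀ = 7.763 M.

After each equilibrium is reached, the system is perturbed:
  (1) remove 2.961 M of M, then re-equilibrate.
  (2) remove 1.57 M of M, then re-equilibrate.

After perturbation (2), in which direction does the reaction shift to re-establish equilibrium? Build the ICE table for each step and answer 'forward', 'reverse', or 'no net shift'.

Direction: forward

Q₀ = 9.741 vs Keq = 219.7 ⇒ Q<K, forward
Step 1:
                  B         A         M
  init       0.5461    0.2971     7.763
  Δ         -0.2955    0.5911    0.5911
  eq         0.2506    0.8882     8.354
  solve Keq expr → x = 0.2955; check Q = 219.7
Then remove 2.961 M of M.
Step 2:
                  B         A         M
  init       0.2506    0.8882     5.393
  Δ        -0.08958    0.1792    0.1792
  eq          0.161     1.067     5.572
  solve Keq expr → x = 0.08958; check Q = 219.7
Then remove 1.57 M of M.
Step 3:
                  B         A         M
  init        0.161     1.067     4.002
  Δ        -0.05453    0.1091    0.1091
  eq         0.1065     1.176     4.111
  solve Keq expr → x = 0.05453; check Q = 219.7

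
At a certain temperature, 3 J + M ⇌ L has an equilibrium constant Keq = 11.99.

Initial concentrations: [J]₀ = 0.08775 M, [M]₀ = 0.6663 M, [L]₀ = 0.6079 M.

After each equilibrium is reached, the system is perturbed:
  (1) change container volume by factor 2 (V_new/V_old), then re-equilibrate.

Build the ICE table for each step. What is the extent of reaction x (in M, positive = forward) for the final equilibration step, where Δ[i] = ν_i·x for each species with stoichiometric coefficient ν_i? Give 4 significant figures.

Q₀ = 1350 vs Keq = 11.99 ⇒ Q>K, reverse
Step 1:
                    J           M           L
  I           0.08775      0.6663      0.6079
  C             0.294     0.09801    -0.09801
  E            0.3818      0.7643      0.5099
  solve Keq expr → x = -0.09801; check Q = 11.99
Then change container volume by factor 2 (V_new/V_old).
Step 2:
                    J           M           L
  I            0.1909      0.3822      0.2549
  C            0.1499     0.04996    -0.04996
  E            0.3408      0.4321       0.205
  solve Keq expr → x = -0.04996; check Q = 11.99

x = -0.04996 M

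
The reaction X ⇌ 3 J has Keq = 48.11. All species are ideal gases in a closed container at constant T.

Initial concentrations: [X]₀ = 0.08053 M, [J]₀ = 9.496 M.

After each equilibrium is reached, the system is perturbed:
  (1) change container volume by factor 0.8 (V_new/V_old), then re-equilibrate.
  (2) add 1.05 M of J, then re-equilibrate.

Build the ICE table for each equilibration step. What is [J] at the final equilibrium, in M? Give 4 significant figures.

Q₀ = 1.0633e+04 vs Keq = 48.11 ⇒ Q>K, reverse
Step 1:
                  X         J
  init      0.08053     9.496
  Δ           1.697     -5.09
  eq          1.777     4.406
  solve Keq expr → x = -1.697; check Q = 48.11
Then change container volume by factor 0.8 (V_new/V_old).
Step 2:
                  X         J
  init        2.222     5.507
  Δ          0.2062   -0.6187
  eq          2.428     4.888
  solve Keq expr → x = -0.2062; check Q = 48.11
Then add 1.05 M of J.
Step 3:
                  X         J
  init        2.428     5.938
  Δ           0.288   -0.8639
  eq          2.716     5.074
  solve Keq expr → x = -0.288; check Q = 48.11

[J]_eq = 5.074 M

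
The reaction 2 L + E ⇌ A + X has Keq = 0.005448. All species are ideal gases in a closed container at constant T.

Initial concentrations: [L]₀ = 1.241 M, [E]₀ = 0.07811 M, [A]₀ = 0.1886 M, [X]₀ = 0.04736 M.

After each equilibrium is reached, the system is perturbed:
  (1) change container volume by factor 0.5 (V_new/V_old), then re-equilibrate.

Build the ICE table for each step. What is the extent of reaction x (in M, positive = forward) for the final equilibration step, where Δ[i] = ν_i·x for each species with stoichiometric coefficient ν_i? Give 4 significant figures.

Q₀ = 0.07425 vs Keq = 0.005448 ⇒ Q>K, reverse
Step 1:
                    L           E           A           X
  Initial       1.241     0.07811      0.1886     0.04736
  Change      0.07965     0.03983    -0.03983    -0.03983
  Equil         1.321      0.1179      0.1488    0.007533
  solve Keq expr → x = -0.03983; check Q = 0.005448
Then change container volume by factor 0.5 (V_new/V_old).
Step 2:
                    L           E           A           X
  Initial       2.641      0.2359      0.2975     0.01507
  Change     -0.02388    -0.01194     0.01194     0.01194
  Equil         2.617      0.2239      0.3095     0.02701
  solve Keq expr → x = 0.01194; check Q = 0.005448

x = 0.01194 M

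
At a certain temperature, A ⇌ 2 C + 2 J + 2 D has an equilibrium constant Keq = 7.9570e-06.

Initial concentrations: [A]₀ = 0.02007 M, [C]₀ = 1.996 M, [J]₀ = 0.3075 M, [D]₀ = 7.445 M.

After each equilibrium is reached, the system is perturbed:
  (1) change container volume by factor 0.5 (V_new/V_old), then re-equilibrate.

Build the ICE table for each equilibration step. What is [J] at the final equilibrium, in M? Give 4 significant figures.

Q₀ = 1040 vs Keq = 7.9570e-06 ⇒ Q>K, reverse
Step 1:
                   A          C          J          D
  init       0.02007      1.996     0.3075      7.445
  Δ           0.1537    -0.3074    -0.3074    -0.3074
  eq          0.1738      1.689 9.7563e-05      7.138
  solve Keq expr → x = -0.1537; check Q = 7.9570e-06
Then change container volume by factor 0.5 (V_new/V_old).
Step 2:
                   A          C          J          D
  init        0.3475      3.377 1.9513e-04      14.28
  Δ       8.0313e-05 -1.6063e-04 -1.6063e-04 -1.6063e-04
  eq          0.3476      3.377 3.4500e-05      14.28
  solve Keq expr → x = -8.0313e-05; check Q = 7.9570e-06

[J]_eq = 3.4500e-05 M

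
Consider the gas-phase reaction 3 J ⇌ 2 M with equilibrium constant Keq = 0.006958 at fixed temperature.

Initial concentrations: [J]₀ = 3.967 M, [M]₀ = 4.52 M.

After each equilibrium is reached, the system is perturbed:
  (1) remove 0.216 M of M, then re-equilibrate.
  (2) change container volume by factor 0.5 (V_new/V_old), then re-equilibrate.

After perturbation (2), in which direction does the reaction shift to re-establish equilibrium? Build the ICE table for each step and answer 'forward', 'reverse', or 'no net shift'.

Q₀ = 0.3273 vs Keq = 0.006958 ⇒ Q>K, reverse
Step 1:
                    J           M
  I             3.967        4.52
  C             3.978      -2.652
  E             7.945       1.868
  solve Keq expr → x = -1.326; check Q = 0.006958
Then remove 0.216 M of M.
Step 2:
                    J           M
  I             7.945       1.652
  C           -0.2124      0.1416
  E             7.733       1.794
  solve Keq expr → x = 0.0708; check Q = 0.006958
Then change container volume by factor 0.5 (V_new/V_old).
Step 3:
                    J           M
  I             15.47       3.587
  C            -1.294      0.8627
  E             14.17        4.45
  solve Keq expr → x = 0.4313; check Q = 0.006958

Direction: forward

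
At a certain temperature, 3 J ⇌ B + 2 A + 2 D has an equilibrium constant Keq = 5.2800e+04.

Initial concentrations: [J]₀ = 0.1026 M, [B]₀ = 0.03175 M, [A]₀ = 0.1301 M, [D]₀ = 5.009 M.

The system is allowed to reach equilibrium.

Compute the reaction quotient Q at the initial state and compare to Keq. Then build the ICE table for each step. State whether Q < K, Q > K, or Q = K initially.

Q₀ = 12.48; Q < K (proceeds forward)

Q₀ = 12.48 vs Keq = 5.2800e+04 ⇒ Q<K, forward
Step 1:
                    J           B           A           D
  I            0.1026     0.03175      0.1301       5.009
  C          -0.09222     0.03074     0.06148     0.06148
  E           0.01038     0.06249      0.1916        5.07
  solve Keq expr → x = 0.03074; check Q = 5.2800e+04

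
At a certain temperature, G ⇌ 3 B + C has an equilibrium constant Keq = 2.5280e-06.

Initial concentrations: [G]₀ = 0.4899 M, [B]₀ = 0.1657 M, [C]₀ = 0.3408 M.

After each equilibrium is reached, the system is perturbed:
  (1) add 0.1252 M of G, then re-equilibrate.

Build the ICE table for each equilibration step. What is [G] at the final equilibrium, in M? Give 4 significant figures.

Q₀ = 0.003165 vs Keq = 2.5280e-06 ⇒ Q>K, reverse
Step 1:
                    G           B           C
  I            0.4899      0.1657      0.3408
  C           0.04966      -0.149    -0.04966
  E            0.5396     0.01673      0.2911
  solve Keq expr → x = -0.04966; check Q = 2.5280e-06
Then add 0.1252 M of G.
Step 2:
                    G           B           C
  I            0.6648     0.01673      0.2911
  C       -3.9786e-04    0.001194  3.9786e-04
  E            0.6644     0.01793      0.2915
  solve Keq expr → x = 3.9786e-04; check Q = 2.5280e-06

[G]_eq = 0.6644 M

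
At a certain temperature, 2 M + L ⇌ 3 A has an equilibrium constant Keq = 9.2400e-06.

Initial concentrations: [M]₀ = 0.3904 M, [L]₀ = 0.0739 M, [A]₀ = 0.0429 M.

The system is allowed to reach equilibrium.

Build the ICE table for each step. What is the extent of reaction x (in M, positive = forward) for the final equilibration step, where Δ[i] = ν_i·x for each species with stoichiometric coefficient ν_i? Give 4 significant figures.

x = -0.01258 M

Q₀ = 0.00701 vs Keq = 9.2400e-06 ⇒ Q>K, reverse
Step 1:
                   M          L          A
  I           0.3904     0.0739     0.0429
  C          0.02516    0.01258   -0.03773
  E           0.4156    0.08648   0.005167
  solve Keq expr → x = -0.01258; check Q = 9.2400e-06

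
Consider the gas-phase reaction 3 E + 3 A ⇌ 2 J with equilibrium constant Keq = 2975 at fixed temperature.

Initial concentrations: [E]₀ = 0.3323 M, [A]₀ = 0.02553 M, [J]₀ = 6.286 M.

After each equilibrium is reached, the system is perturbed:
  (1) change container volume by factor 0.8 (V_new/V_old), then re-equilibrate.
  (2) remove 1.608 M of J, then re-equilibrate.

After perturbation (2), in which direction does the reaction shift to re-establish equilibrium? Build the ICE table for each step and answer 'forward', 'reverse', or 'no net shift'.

Direction: forward

Q₀ = 6.4715e+07 vs Keq = 2975 ⇒ Q>K, reverse
Step 1:
                  E         A         J
  Initial    0.3323   0.02553     6.286
  Change     0.3259    0.3259   -0.2173
  Equil      0.6582    0.3515     6.069
  solve Keq expr → x = -0.1086; check Q = 2975
Then change container volume by factor 0.8 (V_new/V_old).
Step 2:
                  E         A         J
  Initial    0.8228    0.4393     7.586
  Change    -0.0775   -0.0775   0.05166
  Equil      0.7453    0.3618     7.638
  solve Keq expr → x = 0.02583; check Q = 2975
Then remove 1.608 M of J.
Step 3:
                  E         A         J
  Initial    0.7453    0.3618      6.03
  Change   -0.03614  -0.03614   0.02409
  Equil      0.7091    0.3257     6.054
  solve Keq expr → x = 0.01205; check Q = 2975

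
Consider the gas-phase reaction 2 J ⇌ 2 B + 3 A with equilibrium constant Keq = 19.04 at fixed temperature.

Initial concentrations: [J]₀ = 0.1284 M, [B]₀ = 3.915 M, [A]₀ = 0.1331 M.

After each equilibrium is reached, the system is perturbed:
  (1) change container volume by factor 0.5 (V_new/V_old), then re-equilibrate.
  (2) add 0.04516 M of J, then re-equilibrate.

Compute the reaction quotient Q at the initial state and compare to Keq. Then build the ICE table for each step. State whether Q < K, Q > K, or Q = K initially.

Q₀ = 2.192 vs Keq = 19.04 ⇒ Q<K, forward
Step 1:
                    J           B           A
  init         0.1284       3.915      0.1331
  Δ          -0.04596     0.04596     0.06894
  eq          0.08244       3.961       0.202
  solve Keq expr → x = 0.02298; check Q = 19.04
Then change container volume by factor 0.5 (V_new/V_old).
Step 2:
                    J           B           A
  init         0.1649       7.922      0.4041
  Δ           0.08861    -0.08861     -0.1329
  eq           0.2535       7.833      0.2712
  solve Keq expr → x = -0.04431; check Q = 19.04
Then add 0.04516 M of J.
Step 3:
                    J           B           A
  init         0.2987       7.833      0.2712
  Δ           -0.0142      0.0142      0.0213
  eq           0.2845       7.848      0.2925
  solve Keq expr → x = 0.0071; check Q = 19.04

Q₀ = 2.192; Q < K (proceeds forward)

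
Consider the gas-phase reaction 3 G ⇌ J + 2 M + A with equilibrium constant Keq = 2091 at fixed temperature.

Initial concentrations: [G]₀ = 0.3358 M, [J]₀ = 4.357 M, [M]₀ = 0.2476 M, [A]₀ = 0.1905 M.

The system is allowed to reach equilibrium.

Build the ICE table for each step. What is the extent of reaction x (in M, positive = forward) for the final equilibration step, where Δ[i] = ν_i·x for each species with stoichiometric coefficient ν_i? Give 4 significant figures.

x = 0.09561 M

Q₀ = 1.344 vs Keq = 2091 ⇒ Q<K, forward
Step 1:
                   G          J          M          A
  init        0.3358      4.357     0.2476     0.1905
  Δ          -0.2868    0.09561     0.1912    0.09561
  eq         0.04896      4.453     0.4388     0.2861
  solve Keq expr → x = 0.09561; check Q = 2091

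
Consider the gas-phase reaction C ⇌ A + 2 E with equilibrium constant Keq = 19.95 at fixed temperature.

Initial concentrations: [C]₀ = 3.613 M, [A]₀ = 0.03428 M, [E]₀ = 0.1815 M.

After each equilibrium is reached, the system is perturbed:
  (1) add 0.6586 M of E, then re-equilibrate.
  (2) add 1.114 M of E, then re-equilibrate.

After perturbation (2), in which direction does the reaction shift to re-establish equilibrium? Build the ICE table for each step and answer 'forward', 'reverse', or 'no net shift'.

Q₀ = 3.1255e-04 vs Keq = 19.95 ⇒ Q<K, forward
Step 1:
                    C           A           E
  init          3.613     0.03428      0.1815
  Δ            -1.952       1.952       3.904
  eq            1.661       1.986       4.085
  solve Keq expr → x = 1.952; check Q = 19.95
Then add 0.6586 M of E.
Step 2:
                    C           A           E
  init          1.661       1.986       4.744
  Δ            0.1517     -0.1517     -0.3033
  eq            1.813       1.834        4.44
  solve Keq expr → x = -0.1517; check Q = 19.95
Then add 1.114 M of E.
Step 3:
                    C           A           E
  init          1.813       1.834       5.554
  Δ            0.2413     -0.2413     -0.4825
  eq            2.054       1.593       5.072
  solve Keq expr → x = -0.2413; check Q = 19.95

Direction: reverse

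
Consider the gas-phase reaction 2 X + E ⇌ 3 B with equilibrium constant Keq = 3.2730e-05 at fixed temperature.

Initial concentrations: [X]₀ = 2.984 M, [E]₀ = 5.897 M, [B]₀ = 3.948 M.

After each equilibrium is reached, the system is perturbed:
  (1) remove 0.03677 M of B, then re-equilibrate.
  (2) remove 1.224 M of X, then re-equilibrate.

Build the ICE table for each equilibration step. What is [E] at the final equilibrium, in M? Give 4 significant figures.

Q₀ = 1.172 vs Keq = 3.2730e-05 ⇒ Q>K, reverse
Step 1:
                  X         E         B
  Initial     2.984     5.897     3.948
  Change      2.504     1.252    -3.756
  Equil       5.488     7.149    0.1917
  solve Keq expr → x = -1.252; check Q = 3.2730e-05
Then remove 0.03677 M of B.
Step 2:
                  X         E         B
  Initial     5.488     7.149     0.155
  Change   -0.02407  -0.01203    0.0361
  Equil       5.464     7.137    0.1911
  solve Keq expr → x = 0.01203; check Q = 3.2730e-05
Then remove 1.224 M of X.
Step 3:
                  X         E         B
  Initial      4.24     7.137    0.1911
  Change    0.01944  0.009718  -0.02915
  Equil        4.26     7.147    0.1619
  solve Keq expr → x = -0.009718; check Q = 3.2730e-05

[E]_eq = 7.147 M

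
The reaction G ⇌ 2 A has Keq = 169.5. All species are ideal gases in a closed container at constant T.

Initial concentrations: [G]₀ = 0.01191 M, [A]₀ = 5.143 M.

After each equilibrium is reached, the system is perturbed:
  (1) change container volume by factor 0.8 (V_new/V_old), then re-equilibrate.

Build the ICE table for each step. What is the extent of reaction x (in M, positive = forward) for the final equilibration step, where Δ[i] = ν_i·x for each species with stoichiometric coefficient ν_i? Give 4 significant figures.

x = -0.03849 M

Q₀ = 2221 vs Keq = 169.5 ⇒ Q>K, reverse
Step 1:
                    G           A
  Initial     0.01191       5.143
  Change       0.1289     -0.2578
  Equil        0.1408       4.885
  solve Keq expr → x = -0.1289; check Q = 169.5
Then change container volume by factor 0.8 (V_new/V_old).
Step 2:
                    G           A
  Initial       0.176       6.107
  Change      0.03849    -0.07698
  Equil        0.2145        6.03
  solve Keq expr → x = -0.03849; check Q = 169.5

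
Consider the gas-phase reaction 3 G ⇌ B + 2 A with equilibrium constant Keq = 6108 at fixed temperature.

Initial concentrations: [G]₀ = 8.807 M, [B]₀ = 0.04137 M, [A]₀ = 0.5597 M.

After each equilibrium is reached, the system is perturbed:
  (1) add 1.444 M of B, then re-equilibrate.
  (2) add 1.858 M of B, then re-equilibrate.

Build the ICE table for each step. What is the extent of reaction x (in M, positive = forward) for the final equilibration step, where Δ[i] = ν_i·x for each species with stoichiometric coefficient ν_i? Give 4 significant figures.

x = -0.01236 M

Q₀ = 1.8972e-05 vs Keq = 6108 ⇒ Q<K, forward
Step 1:
                    G           B           A
  Initial       8.807     0.04137      0.5597
  Change       -8.543       2.848       5.695
  Equil        0.2645       2.889       6.255
  solve Keq expr → x = 2.848; check Q = 6108
Then add 1.444 M of B.
Step 2:
                    G           B           A
  Initial      0.2645       4.333       6.255
  Change      0.03718    -0.01239    -0.02478
  Equil        0.3017        4.32        6.23
  solve Keq expr → x = -0.01239; check Q = 6108
Then add 1.858 M of B.
Step 3:
                    G           B           A
  Initial      0.3017       6.178        6.23
  Change      0.03708    -0.01236    -0.02472
  Equil        0.3387       6.166       6.205
  solve Keq expr → x = -0.01236; check Q = 6108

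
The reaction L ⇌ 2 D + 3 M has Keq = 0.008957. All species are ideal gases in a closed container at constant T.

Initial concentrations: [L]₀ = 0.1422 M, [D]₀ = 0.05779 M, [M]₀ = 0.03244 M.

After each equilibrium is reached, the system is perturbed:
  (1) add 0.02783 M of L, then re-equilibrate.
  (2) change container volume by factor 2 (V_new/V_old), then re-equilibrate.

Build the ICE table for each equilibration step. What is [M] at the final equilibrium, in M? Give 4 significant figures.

[M]_eq = 0.2039 M

Q₀ = 8.0177e-07 vs Keq = 0.008957 ⇒ Q<K, forward
Step 1:
                  L         D         M
  I          0.1422   0.05779   0.03244
  C         -0.0721    0.1442    0.2163
  E          0.0701     0.202    0.2487
  solve Keq expr → x = 0.0721; check Q = 0.008957
Then add 0.02783 M of L.
Step 2:
                  L         D         M
  I         0.09793     0.202    0.2487
  C       -0.005151    0.0103   0.01545
  E         0.09278    0.2123    0.2642
  solve Keq expr → x = 0.005151; check Q = 0.008957
Then change container volume by factor 2 (V_new/V_old).
Step 3:
                  L         D         M
  I         0.04639    0.1061    0.1321
  C        -0.02394   0.04787   0.07181
  E         0.02245     0.154    0.2039
  solve Keq expr → x = 0.02394; check Q = 0.008957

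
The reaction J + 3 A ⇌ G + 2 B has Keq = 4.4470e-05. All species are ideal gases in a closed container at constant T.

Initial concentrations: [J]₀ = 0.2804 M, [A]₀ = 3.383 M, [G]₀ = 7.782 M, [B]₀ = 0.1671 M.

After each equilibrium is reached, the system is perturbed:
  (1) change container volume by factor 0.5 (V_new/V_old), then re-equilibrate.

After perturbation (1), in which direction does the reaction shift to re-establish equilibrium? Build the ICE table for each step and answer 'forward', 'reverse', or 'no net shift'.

Direction: forward

Q₀ = 0.02002 vs Keq = 4.4470e-05 ⇒ Q>K, reverse
Step 1:
                    J           A           G           B
  init         0.2804       3.383       7.782      0.1671
  Δ           0.07859      0.2358    -0.07859     -0.1572
  eq            0.359       3.619       7.703     0.00991
  solve Keq expr → x = -0.07859; check Q = 4.4470e-05
Then change container volume by factor 0.5 (V_new/V_old).
Step 2:
                    J           A           G           B
  init          0.718       7.238       15.41     0.01982
  Δ         -0.004029    -0.01209    0.004029    0.008057
  eq            0.714       7.225       15.41     0.02788
  solve Keq expr → x = 0.004029; check Q = 4.4470e-05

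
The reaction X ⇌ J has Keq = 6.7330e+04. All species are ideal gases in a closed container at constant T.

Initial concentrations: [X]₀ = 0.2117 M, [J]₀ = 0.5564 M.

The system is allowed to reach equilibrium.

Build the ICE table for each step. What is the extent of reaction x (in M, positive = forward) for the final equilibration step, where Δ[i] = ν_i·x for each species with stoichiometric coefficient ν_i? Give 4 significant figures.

Q₀ = 2.628 vs Keq = 6.7330e+04 ⇒ Q<K, forward
Step 1:
                   X          J
  Initial     0.2117     0.5564
  Change     -0.2117     0.2117
  Equil   1.1408e-05     0.7681
  solve Keq expr → x = 0.2117; check Q = 6.7330e+04

x = 0.2117 M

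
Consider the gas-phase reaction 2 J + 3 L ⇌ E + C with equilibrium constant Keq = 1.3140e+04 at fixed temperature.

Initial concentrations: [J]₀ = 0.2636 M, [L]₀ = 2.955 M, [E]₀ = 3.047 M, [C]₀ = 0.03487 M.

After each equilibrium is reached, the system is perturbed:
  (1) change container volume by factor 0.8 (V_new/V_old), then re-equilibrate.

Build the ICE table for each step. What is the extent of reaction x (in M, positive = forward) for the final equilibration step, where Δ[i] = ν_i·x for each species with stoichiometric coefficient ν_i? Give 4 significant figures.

Q₀ = 0.05926 vs Keq = 1.3140e+04 ⇒ Q<K, forward
Step 1:
                    J           L           E           C
  Initial      0.2636       2.955       3.047     0.03487
  Change      -0.2621     -0.3931       0.131       0.131
  Equil      0.001545       2.562       3.178      0.1659
  solve Keq expr → x = 0.131; check Q = 1.3140e+04
Then change container volume by factor 0.8 (V_new/V_old).
Step 2:
                    J           L           E           C
  Initial    0.001931       3.202       3.973      0.2074
  Change  -5.4777e-04 -8.2166e-04  2.7389e-04  2.7389e-04
  Equil      0.001383       3.202       3.973      0.2076
  solve Keq expr → x = 2.7389e-04; check Q = 1.3140e+04

x = 2.7389e-04 M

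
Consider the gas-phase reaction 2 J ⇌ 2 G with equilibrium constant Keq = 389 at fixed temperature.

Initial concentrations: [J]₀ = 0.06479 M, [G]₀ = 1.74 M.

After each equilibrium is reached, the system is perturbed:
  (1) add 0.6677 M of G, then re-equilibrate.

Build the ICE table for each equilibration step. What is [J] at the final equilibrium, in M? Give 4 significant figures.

[J]_eq = 0.1193 M

Q₀ = 721.2 vs Keq = 389 ⇒ Q>K, reverse
Step 1:
                    J           G
  I           0.06479        1.74
  C            0.0223     -0.0223
  E           0.08709       1.718
  solve Keq expr → x = -0.01115; check Q = 389
Then add 0.6677 M of G.
Step 2:
                    J           G
  I           0.08709       2.385
  C           0.03222    -0.03222
  E            0.1193       2.353
  solve Keq expr → x = -0.01611; check Q = 389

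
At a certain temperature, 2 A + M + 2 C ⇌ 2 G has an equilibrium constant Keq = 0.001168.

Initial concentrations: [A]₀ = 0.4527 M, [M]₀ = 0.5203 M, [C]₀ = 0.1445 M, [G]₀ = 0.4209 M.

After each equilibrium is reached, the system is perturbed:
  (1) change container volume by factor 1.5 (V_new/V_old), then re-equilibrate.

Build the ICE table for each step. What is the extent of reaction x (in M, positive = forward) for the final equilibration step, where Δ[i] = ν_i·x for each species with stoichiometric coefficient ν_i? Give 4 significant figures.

Q₀ = 79.57 vs Keq = 0.001168 ⇒ Q>K, reverse
Step 1:
                    A           M           C           G
  I            0.4527      0.5203      0.1445      0.4209
  C            0.4071      0.2036      0.4071     -0.4071
  E            0.8598      0.7239      0.5516     0.01379
  solve Keq expr → x = -0.2036; check Q = 0.001168
Then change container volume by factor 1.5 (V_new/V_old).
Step 2:
                    A           M           C           G
  I            0.5732      0.4826      0.3677    0.009194
  C          0.004087    0.002043    0.004087   -0.004087
  E            0.5773      0.4846      0.3718    0.005107
  solve Keq expr → x = -0.002043; check Q = 0.001168

x = -0.002043 M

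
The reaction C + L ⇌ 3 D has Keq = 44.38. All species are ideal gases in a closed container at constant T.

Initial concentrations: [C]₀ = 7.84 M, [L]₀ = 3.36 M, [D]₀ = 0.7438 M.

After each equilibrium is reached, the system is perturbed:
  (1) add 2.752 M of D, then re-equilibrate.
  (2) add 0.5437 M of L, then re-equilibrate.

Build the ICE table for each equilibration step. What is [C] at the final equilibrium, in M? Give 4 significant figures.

[C]_eq = 6.174 M

Q₀ = 0.01562 vs Keq = 44.38 ⇒ Q<K, forward
Step 1:
                   C          L          D
  init          7.84       3.36     0.7438
  Δ           -2.062     -2.062      6.186
  eq           5.778      1.298       6.93
  solve Keq expr → x = 2.062; check Q = 44.38
Then add 2.752 M of D.
Step 2:
                   C          L          D
  init         5.778      1.298      9.682
  Δ           0.5492     0.5492     -1.648
  eq           6.327      1.847      8.035
  solve Keq expr → x = -0.5492; check Q = 44.38
Then add 0.5437 M of L.
Step 3:
                   C          L          D
  init         6.327      2.391      8.035
  Δ          -0.1534    -0.1534     0.4603
  eq           6.174      2.237      8.495
  solve Keq expr → x = 0.1534; check Q = 44.38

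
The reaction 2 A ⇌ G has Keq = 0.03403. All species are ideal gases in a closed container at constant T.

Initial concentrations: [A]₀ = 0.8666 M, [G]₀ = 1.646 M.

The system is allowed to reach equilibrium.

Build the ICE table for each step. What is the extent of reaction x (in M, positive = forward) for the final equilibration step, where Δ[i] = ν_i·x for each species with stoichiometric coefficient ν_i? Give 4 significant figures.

x = -1.257 M

Q₀ = 2.192 vs Keq = 0.03403 ⇒ Q>K, reverse
Step 1:
                    A           G
  Initial      0.8666       1.646
  Change        2.514      -1.257
  Equil         3.381      0.3889
  solve Keq expr → x = -1.257; check Q = 0.03403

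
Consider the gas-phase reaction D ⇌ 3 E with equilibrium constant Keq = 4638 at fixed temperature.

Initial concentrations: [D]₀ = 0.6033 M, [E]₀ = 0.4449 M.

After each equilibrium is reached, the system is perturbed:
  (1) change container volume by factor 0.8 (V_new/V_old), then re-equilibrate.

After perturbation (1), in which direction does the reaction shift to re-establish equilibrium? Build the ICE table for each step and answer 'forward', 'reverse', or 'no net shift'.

Direction: reverse

Q₀ = 0.146 vs Keq = 4638 ⇒ Q<K, forward
Step 1:
                  D         E
  init       0.6033    0.4449
  Δ         -0.6009     1.803
  eq       0.002448     2.247
  solve Keq expr → x = 0.6009; check Q = 4638
Then change container volume by factor 0.8 (V_new/V_old).
Step 2:
                  D         E
  init      0.00306     2.809
  Δ        0.001695 -0.005085
  eq       0.004755     2.804
  solve Keq expr → x = -0.001695; check Q = 4638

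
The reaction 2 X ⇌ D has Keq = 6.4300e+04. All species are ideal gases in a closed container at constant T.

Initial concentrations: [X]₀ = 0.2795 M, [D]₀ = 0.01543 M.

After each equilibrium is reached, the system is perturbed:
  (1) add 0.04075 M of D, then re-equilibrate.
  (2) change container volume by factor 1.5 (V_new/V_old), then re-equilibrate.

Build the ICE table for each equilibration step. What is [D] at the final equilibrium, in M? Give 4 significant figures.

Q₀ = 0.1975 vs Keq = 6.4300e+04 ⇒ Q<K, forward
Step 1:
                    X           D
  init         0.2795     0.01543
  Δ            -0.278       0.139
  eq          0.00155      0.1544
  solve Keq expr → x = 0.139; check Q = 6.4300e+04
Then add 0.04075 M of D.
Step 2:
                    X           D
  init        0.00155      0.1952
  Δ        1.9210e-04 -9.6048e-05
  eq         0.001742      0.1951
  solve Keq expr → x = -9.6048e-05; check Q = 6.4300e+04
Then change container volume by factor 1.5 (V_new/V_old).
Step 3:
                    X           D
  init       0.001161        0.13
  Δ        2.6025e-04 -1.3012e-04
  eq         0.001421      0.1299
  solve Keq expr → x = -1.3012e-04; check Q = 6.4300e+04

[D]_eq = 0.1299 M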